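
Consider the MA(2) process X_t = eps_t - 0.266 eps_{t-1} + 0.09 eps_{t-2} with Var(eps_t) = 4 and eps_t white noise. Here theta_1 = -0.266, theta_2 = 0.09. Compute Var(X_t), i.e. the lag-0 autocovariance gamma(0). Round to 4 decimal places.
\gamma(0) = 4.3154

For an MA(q) process X_t = eps_t + sum_i theta_i eps_{t-i} with
Var(eps_t) = sigma^2, the variance is
  gamma(0) = sigma^2 * (1 + sum_i theta_i^2).
  sum_i theta_i^2 = (-0.266)^2 + (0.09)^2 = 0.070756 + 0.0081 = 0.078856.
  gamma(0) = 4 * (1 + 0.078856) = 4 * 1.078856 = 4.315424, which rounds to 4.3154.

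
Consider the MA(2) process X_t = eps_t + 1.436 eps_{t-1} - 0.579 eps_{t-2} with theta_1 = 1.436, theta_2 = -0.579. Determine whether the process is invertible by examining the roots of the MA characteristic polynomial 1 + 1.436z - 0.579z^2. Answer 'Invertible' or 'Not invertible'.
\text{Not invertible}

The MA(q) characteristic polynomial is P(z) = 1 + 1.436z - 0.579z^2.
Invertibility requires all roots to lie outside the unit circle, i.e. |z| > 1 for every root.
Set 1 + (1.436) z + (-0.579) z^2 = 0, i.e. a z^2 + b z + c = 0 with a = -0.579, b = 1.436, c = 1.
Discriminant D = b^2 - 4ac = (1.436)^2 - 4*(-0.579)*1 = 2.062096 - (-2.316) = 4.378096.
D >= 0, so the roots are real: z = (-b +/- sqrt(D)) / (2a) = (-1.436 +/- 2.09239) / (-1.158).
  z_1 = (-1.436 + 2.09239) / (-1.158) = -0.5668,   |z_1| = 0.5668.
  z_2 = (-1.436 - 2.09239) / (-1.158) = 3.047,   |z_2| = 3.047.
Moduli of all roots: 0.5668, 3.0470.
All moduli strictly greater than 1? No.
Verdict: Not invertible.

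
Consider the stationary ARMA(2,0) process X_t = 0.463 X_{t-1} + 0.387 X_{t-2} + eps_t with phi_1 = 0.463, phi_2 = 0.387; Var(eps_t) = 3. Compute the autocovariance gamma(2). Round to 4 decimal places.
\gamma(2) = 6.0519

Multiply the model equation by X_{t-k} and take expectations. With theta_0 = psi_0 = 1 and psi_j the MA(infinity) weights, this gives
  gamma(k) - sum_i phi_i gamma(k-i) = c_k,
  c_k = sigma^2 * sum_{j=k..q} theta_j psi_{j-k}   (c_k = 0 for k > q),
using gamma(-m) = gamma(m).
Pure AR (q = 0): c_0 = sigma^2 = 3, c_k = 0 for k >= 1.
Equations for k = 0, 1, 2 (AR order 2, c_2 = 0):
  (E0) gamma(0) = phi_1 gamma(1) + phi_2 gamma(2) + c_0
  (E1) gamma(1) = phi_1 gamma(0) + phi_2 gamma(1) + c_1
  (E2) gamma(2) = phi_1 gamma(1) + phi_2 gamma(0)
From (E1): gamma(1) = A gamma(0) + B with
  A = phi_1 / (1 - phi_2) = 0.463 / 0.613 = 0.755302,   B = c_1 / (1 - phi_2) = 0 / 0.613 = 0.
Insert (E2) into (E0): gamma(0) (1 - phi_2^2) = phi_1 (1 + phi_2) gamma(1) + c_0.
  phi_1 (1 + phi_2) = (0.463)(1.387) = 0.642181,   1 - phi_2^2 = 0.850231.
Replace gamma(1) by A gamma(0) + B and collect gamma(0):
  gamma(0) [0.850231 - (0.642181)(0.755302)] = c_0 = 3
  gamma(0) * 0.365191 = 3
  gamma(0) = 3 / 0.365191 = 8.21489.
  gamma(1) = A gamma(0) = (0.755302)(8.21489) = 6.204721.
  gamma(2) = phi_1 gamma(1) + phi_2 gamma(0) = (0.463)(6.204721) + (0.387)(8.21489) = 6.051948.
Therefore gamma(2) = 6.0519 (to 4 decimal places).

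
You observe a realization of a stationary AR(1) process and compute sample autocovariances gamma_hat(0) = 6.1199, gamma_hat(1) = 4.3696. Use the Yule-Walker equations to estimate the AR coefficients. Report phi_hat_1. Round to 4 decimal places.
\hat\phi_{1} = 0.7140

The Yule-Walker equations for an AR(p) process read, in matrix form,
  Gamma_p phi = r_p,   with   (Gamma_p)_{ij} = gamma(|i - j|),
                       (r_p)_i = gamma(i),   i,j = 1..p.
Substitute the sample gammas (Toeplitz matrix and right-hand side of size 1):
  Gamma_p = [[6.1199]]
  r_p     = [4.3696]
With p = 1 this is the single equation gamma(0) phi_1 = gamma(1):
  phi_hat_1 = gamma(1) / gamma(0) = 4.3696 / 6.1199 = 0.7140.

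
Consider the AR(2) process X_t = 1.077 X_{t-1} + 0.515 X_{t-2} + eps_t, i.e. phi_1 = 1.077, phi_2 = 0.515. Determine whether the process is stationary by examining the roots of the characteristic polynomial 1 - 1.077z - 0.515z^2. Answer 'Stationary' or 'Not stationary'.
\text{Not stationary}

The AR(p) characteristic polynomial is P(z) = 1 - 1.077z - 0.515z^2.
Stationarity requires all roots to lie outside the unit circle, i.e. |z| > 1 for every root.
Set 1 + (-1.077) z + (-0.515) z^2 = 0, i.e. a z^2 + b z + c = 0 with a = -0.515, b = -1.077, c = 1.
Discriminant D = b^2 - 4ac = (-1.077)^2 - 4*(-0.515)*1 = 1.159929 - (-2.06) = 3.219929.
D >= 0, so the roots are real: z = (-b +/- sqrt(D)) / (2a) = (1.077 +/- 1.794416) / (-1.03).
  z_1 = (1.077 + 1.794416) / (-1.03) = -2.7878,   |z_1| = 2.7878.
  z_2 = (1.077 - 1.794416) / (-1.03) = 0.6965,   |z_2| = 0.6965.
Moduli of all roots: 2.7878, 0.6965.
All moduli strictly greater than 1? No.
Verdict: Not stationary.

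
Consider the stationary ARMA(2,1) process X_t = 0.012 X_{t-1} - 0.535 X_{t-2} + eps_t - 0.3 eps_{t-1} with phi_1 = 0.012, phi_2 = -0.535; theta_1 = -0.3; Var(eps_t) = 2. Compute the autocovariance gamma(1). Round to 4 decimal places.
\gamma(1) = -0.3671

Multiply the model equation by X_{t-k} and take expectations. With theta_0 = psi_0 = 1 and psi_j the MA(infinity) weights, this gives
  gamma(k) - sum_i phi_i gamma(k-i) = c_k,
  c_k = sigma^2 * sum_{j=k..q} theta_j psi_{j-k}   (c_k = 0 for k > q),
using gamma(-m) = gamma(m).
psi-weights needed (psi_j = theta_j + sum_i phi_i psi_{j-i}):
  psi_1 = theta_1 + phi_1 = -0.3 + (0.012) = -0.288
Right-hand sides:
  c_0 = sigma^2 (1 + theta_1 psi_1) = 2 * (1 + (-0.3)(-0.288)) = 2 * 1.0864 = 2.1728
  c_1 = sigma^2 theta_1 = 2 * (-0.3) = -0.6
  c_2 = 0
Equations for k = 0, 1, 2 (AR order 2, c_2 = 0):
  (E0) gamma(0) = phi_1 gamma(1) + phi_2 gamma(2) + c_0
  (E1) gamma(1) = phi_1 gamma(0) + phi_2 gamma(1) + c_1
  (E2) gamma(2) = phi_1 gamma(1) + phi_2 gamma(0)
From (E1): gamma(1) = A gamma(0) + B with
  A = phi_1 / (1 - phi_2) = 0.012 / 1.535 = 0.007818,   B = c_1 / (1 - phi_2) = -0.6 / 1.535 = -0.390879.
Insert (E2) into (E0): gamma(0) (1 - phi_2^2) = phi_1 (1 + phi_2) gamma(1) + c_0.
  phi_1 (1 + phi_2) = (0.012)(0.465) = 0.00558,   1 - phi_2^2 = 0.713775.
Replace gamma(1) by A gamma(0) + B and collect gamma(0):
  gamma(0) [0.713775 - (0.00558)(0.007818)] = (0.00558)(-0.390879) + 2.1728
  gamma(0) * 0.713731 = 2.170619
  gamma(0) = 2.170619 / 0.713731 = 3.041227.
  gamma(1) = A gamma(0) + B = (0.007818)(3.041227) + (-0.390879) = -0.367104.
Therefore gamma(1) = -0.3671 (to 4 decimal places).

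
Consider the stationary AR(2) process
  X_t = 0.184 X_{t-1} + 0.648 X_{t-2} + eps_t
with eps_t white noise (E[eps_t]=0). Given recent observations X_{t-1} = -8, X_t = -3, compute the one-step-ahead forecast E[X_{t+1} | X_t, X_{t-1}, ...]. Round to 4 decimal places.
E[X_{t+1} \mid \mathcal F_t] = -5.7360

For an AR(p) model X_t = c + sum_i phi_i X_{t-i} + eps_t, the
one-step-ahead conditional mean is
  E[X_{t+1} | X_t, ...] = c + sum_i phi_i X_{t+1-i}.
Substitute known values:
  E[X_{t+1} | ...] = (0.184) * (-3) + (0.648) * (-8)
                   = -5.7360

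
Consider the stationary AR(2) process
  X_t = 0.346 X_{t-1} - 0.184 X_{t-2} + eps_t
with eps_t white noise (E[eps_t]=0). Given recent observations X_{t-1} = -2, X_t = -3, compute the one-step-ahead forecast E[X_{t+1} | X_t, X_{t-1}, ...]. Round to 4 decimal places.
E[X_{t+1} \mid \mathcal F_t] = -0.6700

For an AR(p) model X_t = c + sum_i phi_i X_{t-i} + eps_t, the
one-step-ahead conditional mean is
  E[X_{t+1} | X_t, ...] = c + sum_i phi_i X_{t+1-i}.
Substitute known values:
  E[X_{t+1} | ...] = (0.346) * (-3) + (-0.184) * (-2)
                   = -0.6700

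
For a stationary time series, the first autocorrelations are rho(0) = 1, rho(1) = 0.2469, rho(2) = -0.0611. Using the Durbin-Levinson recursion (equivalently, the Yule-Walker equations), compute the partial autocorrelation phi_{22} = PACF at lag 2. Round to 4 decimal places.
\phi_{22} = -0.1300

The PACF at lag k is phi_{kk}, the last component of the solution
to the Yule-Walker system G_k phi = r_k where
  (G_k)_{ij} = rho(|i - j|), (r_k)_i = rho(i), i,j = 1..k.
Equivalently, Durbin-Levinson gives phi_{kk} iteratively:
  phi_{11} = rho(1)
  phi_{kk} = [rho(k) - sum_{j=1..k-1} phi_{k-1,j} rho(k-j)]
            / [1 - sum_{j=1..k-1} phi_{k-1,j} rho(j)],
  phi_{k,j} = phi_{k-1,j} - phi_{kk} phi_{k-1,k-j},  j = 1..k-1.
Step k = 1:
  phi_11 = rho(1) = 0.2469.
Step k = 2:
  phi_22 = [rho(2) - phi_11 rho(1)] / [1 - phi_11 rho(1)] = [-0.0611 - (0.2469)(0.2469)] / [1 - (0.2469)(0.2469)]
         = -0.12205961 / 0.93904039 = -0.13.
Therefore phi_{22} = -0.1300.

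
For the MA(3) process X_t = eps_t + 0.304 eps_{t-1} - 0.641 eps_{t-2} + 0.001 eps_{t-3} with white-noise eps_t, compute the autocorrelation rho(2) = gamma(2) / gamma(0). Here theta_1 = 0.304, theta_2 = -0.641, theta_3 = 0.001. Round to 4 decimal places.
\rho(2) = -0.4262

For an MA(q) process with theta_0 = 1, the autocovariance is
  gamma(k) = sigma^2 * sum_{i=0..q-k} theta_i * theta_{i+k},
and rho(k) = gamma(k) / gamma(0). Sigma^2 cancels.
  numerator   = (1)*(-0.641) + (0.304)*(0.001) = -0.640696.
  denominator = (1)^2 + (0.304)^2 + (-0.641)^2 + (0.001)^2 = 1.503298.
  rho(2) = -0.640696 / 1.503298 = -0.4262.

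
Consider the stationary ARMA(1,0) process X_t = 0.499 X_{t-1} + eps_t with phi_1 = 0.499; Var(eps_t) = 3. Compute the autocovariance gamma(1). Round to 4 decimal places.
\gamma(1) = 1.9933

Multiply the model equation by X_{t-k} and take expectations. With theta_0 = psi_0 = 1 and psi_j the MA(infinity) weights, this gives
  gamma(k) - sum_i phi_i gamma(k-i) = c_k,
  c_k = sigma^2 * sum_{j=k..q} theta_j psi_{j-k}   (c_k = 0 for k > q),
using gamma(-m) = gamma(m).
Pure AR (q = 0): c_0 = sigma^2 = 3, c_k = 0 for k >= 1.
Equations for k = 0 and k = 1 (AR order 1):
  gamma(0) = phi_1 gamma(1) + c_0
  gamma(1) = phi_1 gamma(0) + c_1
Substituting the second into the first: gamma(0) (1 - phi_1^2) = c_0 + phi_1 c_1, so
  gamma(0) = c_0 / (1 - phi_1^2) = 3 / (1 - (0.499)^2) = 3 / 0.750999 = 3.994679.
  gamma(1) = phi_1 gamma(0) = (0.499)(3.994679) = 1.993345.
Therefore gamma(1) = 1.9933 (to 4 decimal places).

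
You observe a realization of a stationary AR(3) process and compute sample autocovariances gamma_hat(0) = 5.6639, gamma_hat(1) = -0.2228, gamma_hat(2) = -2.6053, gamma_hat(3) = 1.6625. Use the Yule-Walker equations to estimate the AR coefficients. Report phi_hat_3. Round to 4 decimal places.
\hat\phi_{3} = 0.3170

The Yule-Walker equations for an AR(p) process read, in matrix form,
  Gamma_p phi = r_p,   with   (Gamma_p)_{ij} = gamma(|i - j|),
                       (r_p)_i = gamma(i),   i,j = 1..p.
Substitute the sample gammas (Toeplitz matrix and right-hand side of size 3):
  Gamma_p = [[5.6639, -0.2228, -2.6053], [-0.2228, 5.6639, -0.2228], [-2.6053, -0.2228, 5.6639]]
  r_p     = [-0.2228, -2.6053, 1.6625]
Written out (R1..R3):
  (R1) 5.6639 phi_1 - 0.2228 phi_2 - 2.6053 phi_3 = -0.2228
  (R2) -0.2228 phi_1 + 5.6639 phi_2 - 0.2228 phi_3 = -2.6053
  (R3) -2.6053 phi_1 - 0.2228 phi_2 + 5.6639 phi_3 = 1.6625
Gaussian elimination:
  R2 <- R2 - (-0.2228/5.6639) R1 = R2 - (-0.039337) R1:  5.655136 phi_2 - 0.325284 phi_3 = -2.614064
  R3 <- R3 - (-2.6053/5.6639) R1 = R3 - (-0.459983) R1:  -0.325284 phi_2 + 4.465505 phi_3 = 1.560016
  R3 <- R3 - (-0.325284/5.655136) R2 = R3 - (-0.05752) R2:  4.446795 phi_3 = 1.409654
Back-substitution:
  phi_hat_3 = 1.409654 / 4.446795 = 0.317005
  phi_hat_2 = (-2.614064 - (-0.325284)(0.317005)) / 5.655136 = -0.444012
  phi_hat_1 = (-0.2228 - (-0.2228)(-0.444012) - (-2.6053)(0.317005)) / 5.6639 = 0.089014
So phi_hat = [0.0890, -0.4440, 0.3170].
Therefore phi_hat_3 = 0.3170.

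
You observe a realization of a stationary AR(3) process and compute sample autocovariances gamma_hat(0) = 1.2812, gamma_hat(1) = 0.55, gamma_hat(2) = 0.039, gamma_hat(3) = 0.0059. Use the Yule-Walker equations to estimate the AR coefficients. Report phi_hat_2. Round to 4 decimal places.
\hat\phi_{2} = -0.2340

The Yule-Walker equations for an AR(p) process read, in matrix form,
  Gamma_p phi = r_p,   with   (Gamma_p)_{ij} = gamma(|i - j|),
                       (r_p)_i = gamma(i),   i,j = 1..p.
Substitute the sample gammas (Toeplitz matrix and right-hand side of size 3):
  Gamma_p = [[1.2812, 0.55, 0.039], [0.55, 1.2812, 0.55], [0.039, 0.55, 1.2812]]
  r_p     = [0.55, 0.039, 0.0059]
Written out (R1..R3):
  (R1) 1.2812 phi_1 + 0.55 phi_2 + 0.039 phi_3 = 0.55
  (R2) 0.55 phi_1 + 1.2812 phi_2 + 0.55 phi_3 = 0.039
  (R3) 0.039 phi_1 + 0.55 phi_2 + 1.2812 phi_3 = 0.0059
Gaussian elimination:
  R2 <- R2 - (0.55/1.2812) R1 = R2 - (0.429285) R1:  1.045093 phi_2 + 0.533258 phi_3 = -0.197107
  R3 <- R3 - (0.039/1.2812) R1 = R3 - (0.03044) R1:  0.533258 phi_2 + 1.280013 phi_3 = -0.010842
  R3 <- R3 - (0.533258/1.045093) R2 = R3 - (0.510249) R2:  1.007918 phi_3 = 0.089731
Back-substitution:
  phi_hat_3 = 0.089731 / 1.007918 = 0.089026
  phi_hat_2 = (-0.197107 - (0.533258)(0.089026)) / 1.045093 = -0.234028
  phi_hat_1 = (0.55 - (0.55)(-0.234028) - (0.039)(0.089026)) / 1.2812 = 0.52704
So phi_hat = [0.5270, -0.2340, 0.0890].
Therefore phi_hat_2 = -0.2340.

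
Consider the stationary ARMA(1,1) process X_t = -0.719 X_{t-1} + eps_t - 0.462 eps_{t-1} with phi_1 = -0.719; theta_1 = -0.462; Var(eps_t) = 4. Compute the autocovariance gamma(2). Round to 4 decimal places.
\gamma(2) = 9.3674

Multiply the model equation by X_{t-k} and take expectations. With theta_0 = psi_0 = 1 and psi_j the MA(infinity) weights, this gives
  gamma(k) - sum_i phi_i gamma(k-i) = c_k,
  c_k = sigma^2 * sum_{j=k..q} theta_j psi_{j-k}   (c_k = 0 for k > q),
using gamma(-m) = gamma(m).
psi-weights needed (psi_j = theta_j + sum_i phi_i psi_{j-i}):
  psi_1 = theta_1 + phi_1 = -0.462 + (-0.719) = -1.181
Right-hand sides:
  c_0 = sigma^2 (1 + theta_1 psi_1) = 4 * (1 + (-0.462)(-1.181)) = 4 * 1.545622 = 6.182488
  c_1 = sigma^2 theta_1 = 4 * (-0.462) = -1.848
  c_2 = 0
Equations for k = 0 and k = 1 (AR order 1):
  gamma(0) = phi_1 gamma(1) + c_0
  gamma(1) = phi_1 gamma(0) + c_1
Substituting the second into the first: gamma(0) (1 - phi_1^2) = c_0 + phi_1 c_1, so
  gamma(0) = (c_0 + phi_1 c_1) / (1 - phi_1^2) = (6.182488 + (-0.719)(-1.848)) / (1 - (-0.719)^2) = 7.5112 / 0.483039 = 15.549883.
  gamma(1) = phi_1 gamma(0) + c_1 = (-0.719)(15.549883) + (-1.848) = -13.028366.
For k = 2 (> q): gamma(2) = phi_1 gamma(1) = (-0.719)(-13.028366) = 9.367395.
Therefore gamma(2) = 9.3674 (to 4 decimal places).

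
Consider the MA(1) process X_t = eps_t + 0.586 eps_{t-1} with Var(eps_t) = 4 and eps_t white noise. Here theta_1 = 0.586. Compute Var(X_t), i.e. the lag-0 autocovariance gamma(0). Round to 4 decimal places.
\gamma(0) = 5.3736

For an MA(q) process X_t = eps_t + sum_i theta_i eps_{t-i} with
Var(eps_t) = sigma^2, the variance is
  gamma(0) = sigma^2 * (1 + sum_i theta_i^2).
  sum_i theta_i^2 = (0.586)^2 = 0.343396.
  gamma(0) = 4 * (1 + 0.343396) = 4 * 1.343396 = 5.373584, which rounds to 5.3736.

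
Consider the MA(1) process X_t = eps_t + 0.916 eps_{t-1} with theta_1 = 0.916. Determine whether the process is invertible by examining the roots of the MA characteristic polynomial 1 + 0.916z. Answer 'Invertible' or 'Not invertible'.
\text{Invertible}

The MA(q) characteristic polynomial is P(z) = 1 + 0.916z.
Invertibility requires all roots to lie outside the unit circle, i.e. |z| > 1 for every root.
This is linear in z: 1 + (0.916) z = 0  =>  z = -1/(0.916) = -1.091703,  |z| = 1.091703.
Moduli of all roots: 1.0917.
All moduli strictly greater than 1? Yes.
Verdict: Invertible.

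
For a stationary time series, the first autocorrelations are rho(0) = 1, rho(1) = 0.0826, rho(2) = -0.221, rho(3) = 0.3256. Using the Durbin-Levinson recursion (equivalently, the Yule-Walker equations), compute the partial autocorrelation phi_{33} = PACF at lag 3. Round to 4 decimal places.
\phi_{33} = 0.3900

The PACF at lag k is phi_{kk}, the last component of the solution
to the Yule-Walker system G_k phi = r_k where
  (G_k)_{ij} = rho(|i - j|), (r_k)_i = rho(i), i,j = 1..k.
Equivalently, Durbin-Levinson gives phi_{kk} iteratively:
  phi_{11} = rho(1)
  phi_{kk} = [rho(k) - sum_{j=1..k-1} phi_{k-1,j} rho(k-j)]
            / [1 - sum_{j=1..k-1} phi_{k-1,j} rho(j)],
  phi_{k,j} = phi_{k-1,j} - phi_{kk} phi_{k-1,k-j},  j = 1..k-1.
Step k = 1:
  phi_11 = rho(1) = 0.0826.
Step k = 2:
  phi_22 = [rho(2) - phi_11 rho(1)] / [1 - phi_11 rho(1)] = [-0.221 - (0.0826)(0.0826)] / [1 - (0.0826)(0.0826)]
         = -0.22782276 / 0.99317724 = -0.229388.
  Update: phi_21 = phi_11 - phi_22 phi_11 = 0.0826 - (-0.229388)(0.0826) = 0.101547.
Step k = 3:
  phi_33 = [rho(3) - phi_21 rho(2) - phi_22 rho(1)] / [1 - phi_21 rho(1) - phi_22 rho(2)]
    numerator   = 0.3256 - (0.101547)(-0.221) - (-0.229388)(0.0826) = 0.36698942
    denominator = 1 - (0.101547)(0.0826) - (-0.229388)(-0.221) = 0.94091747
  phi_33 = 0.36698942 / 0.94091747 = 0.39.
Therefore phi_{33} = 0.3900.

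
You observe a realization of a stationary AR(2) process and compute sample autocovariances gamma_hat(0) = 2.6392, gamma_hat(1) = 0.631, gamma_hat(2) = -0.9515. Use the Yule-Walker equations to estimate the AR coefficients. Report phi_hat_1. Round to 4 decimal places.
\hat\phi_{1} = 0.3450

The Yule-Walker equations for an AR(p) process read, in matrix form,
  Gamma_p phi = r_p,   with   (Gamma_p)_{ij} = gamma(|i - j|),
                       (r_p)_i = gamma(i),   i,j = 1..p.
Substitute the sample gammas (Toeplitz matrix and right-hand side of size 2):
  Gamma_p = [[2.6392, 0.631], [0.631, 2.6392]]
  r_p     = [0.631, -0.9515]
Written out:
  2.6392 phi_1 + 0.631 phi_2 = 0.631
  0.631 phi_1 + 2.6392 phi_2 = -0.9515
Solve by Cramer's rule:
  det = gamma(0)^2 - gamma(1)^2 = (2.6392)^2 - (0.631)^2 = 6.96537664 - 0.398161 = 6.56721564
  phi_hat_1 = [gamma(1) gamma(0) - gamma(1) gamma(2)] / det = [(0.631)(2.6392) - (0.631)(-0.9515)] / 6.56721564 = 2.2657317 / 6.56721564 = 0.345
  phi_hat_2 = [gamma(0) gamma(2) - gamma(1)^2] / det = [(2.6392)(-0.9515) - (0.631)^2] / 6.56721564 = -2.9093598 / 6.56721564 = -0.443
So phi_hat = [0.3450, -0.4430].
Therefore phi_hat_1 = 0.3450.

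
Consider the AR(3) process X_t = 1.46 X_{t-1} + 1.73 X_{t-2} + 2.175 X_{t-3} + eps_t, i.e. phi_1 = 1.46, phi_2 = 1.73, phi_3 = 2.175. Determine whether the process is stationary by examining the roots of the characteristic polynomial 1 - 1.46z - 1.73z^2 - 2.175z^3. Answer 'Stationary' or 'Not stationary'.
\text{Not stationary}

The AR(p) characteristic polynomial is P(z) = 1 - 1.46z - 1.73z^2 - 2.175z^3.
Stationarity requires all roots to lie outside the unit circle, i.e. |z| > 1 for every root.
Degree 3: look for a simple real root z0 first, then factor out (1 - z/z0) and solve the remaining quadratic.
Testing z0 = 0.4: P(0.4) = 1 + (-1.46)(0.4) + (-1.73)(0.4)^2 + (-2.175)(0.4)^3
  = 1 + (-0.584) + (-0.2768) + (-0.1392) = 0.  So z_0 = 0.4 is a root, |z_0| = 0.4.
Divide out the factor (1 - 2.5 z) = (1 - z/z0) (since 1/z0 = 2.5):
  P(z) = (1 - 2.5 z)(1 + (1.04) z + (0.87) z^2)
  [check: z-coef 1.04 - (2.5) = -1.46; z^2-coef 0.87 - (2.5)(1.04) = -1.73; z^3-coef -(2.5)(0.87) = -2.175.]
Remaining roots from the quadratic factor 1 + (1.04) z + (0.87) z^2:
  Set 1 + (1.04) z + (0.87) z^2 = 0, i.e. a z^2 + b z + c = 0 with a = 0.87, b = 1.04, c = 1.
  Discriminant D = b^2 - 4ac = (1.04)^2 - 4*(0.87)*1 = 1.0816 - (3.48) = -2.3984.
  D < 0, so the roots are the complex-conjugate pair z = (-b +/- i sqrt(-D)) / (2a) = -0.5977 +/- 0.89i.
  For a conjugate pair |z|^2 = z * conj(z) = (product of roots) = c/a = 1/(0.87) = 1.149425, so |z| = sqrt(1.149425) = 1.0721 for both roots.
Moduli of all roots: 0.4000, 1.0721, 1.0721.
All moduli strictly greater than 1? No.
Verdict: Not stationary.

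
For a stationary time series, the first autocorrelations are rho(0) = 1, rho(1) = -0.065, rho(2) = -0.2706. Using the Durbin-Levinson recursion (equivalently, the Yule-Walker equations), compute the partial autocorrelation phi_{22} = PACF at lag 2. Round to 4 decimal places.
\phi_{22} = -0.2760

The PACF at lag k is phi_{kk}, the last component of the solution
to the Yule-Walker system G_k phi = r_k where
  (G_k)_{ij} = rho(|i - j|), (r_k)_i = rho(i), i,j = 1..k.
Equivalently, Durbin-Levinson gives phi_{kk} iteratively:
  phi_{11} = rho(1)
  phi_{kk} = [rho(k) - sum_{j=1..k-1} phi_{k-1,j} rho(k-j)]
            / [1 - sum_{j=1..k-1} phi_{k-1,j} rho(j)],
  phi_{k,j} = phi_{k-1,j} - phi_{kk} phi_{k-1,k-j},  j = 1..k-1.
Step k = 1:
  phi_11 = rho(1) = -0.065.
Step k = 2:
  phi_22 = [rho(2) - phi_11 rho(1)] / [1 - phi_11 rho(1)] = [-0.2706 - (-0.065)(-0.065)] / [1 - (-0.065)(-0.065)]
         = -0.274825 / 0.995775 = -0.276.
Therefore phi_{22} = -0.2760.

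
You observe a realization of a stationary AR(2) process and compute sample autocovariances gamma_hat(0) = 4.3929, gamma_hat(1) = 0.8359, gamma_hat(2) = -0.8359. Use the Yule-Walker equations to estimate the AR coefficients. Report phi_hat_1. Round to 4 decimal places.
\hat\phi_{1} = 0.2350

The Yule-Walker equations for an AR(p) process read, in matrix form,
  Gamma_p phi = r_p,   with   (Gamma_p)_{ij} = gamma(|i - j|),
                       (r_p)_i = gamma(i),   i,j = 1..p.
Substitute the sample gammas (Toeplitz matrix and right-hand side of size 2):
  Gamma_p = [[4.3929, 0.8359], [0.8359, 4.3929]]
  r_p     = [0.8359, -0.8359]
Written out:
  4.3929 phi_1 + 0.8359 phi_2 = 0.8359
  0.8359 phi_1 + 4.3929 phi_2 = -0.8359
Solve by Cramer's rule:
  det = gamma(0)^2 - gamma(1)^2 = (4.3929)^2 - (0.8359)^2 = 19.29757041 - 0.69872881 = 18.5988416
  phi_hat_1 = [gamma(1) gamma(0) - gamma(1) gamma(2)] / det = [(0.8359)(4.3929) - (0.8359)(-0.8359)] / 18.5988416 = 4.37075392 / 18.5988416 = 0.235
  phi_hat_2 = [gamma(0) gamma(2) - gamma(1)^2] / det = [(4.3929)(-0.8359) - (0.8359)^2] / 18.5988416 = -4.37075392 / 18.5988416 = -0.235
So phi_hat = [0.2350, -0.2350].
Therefore phi_hat_1 = 0.2350.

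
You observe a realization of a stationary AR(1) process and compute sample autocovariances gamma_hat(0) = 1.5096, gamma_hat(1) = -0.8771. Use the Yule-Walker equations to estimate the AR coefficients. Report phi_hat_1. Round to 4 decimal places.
\hat\phi_{1} = -0.5810

The Yule-Walker equations for an AR(p) process read, in matrix form,
  Gamma_p phi = r_p,   with   (Gamma_p)_{ij} = gamma(|i - j|),
                       (r_p)_i = gamma(i),   i,j = 1..p.
Substitute the sample gammas (Toeplitz matrix and right-hand side of size 1):
  Gamma_p = [[1.5096]]
  r_p     = [-0.8771]
With p = 1 this is the single equation gamma(0) phi_1 = gamma(1):
  phi_hat_1 = gamma(1) / gamma(0) = -0.8771 / 1.5096 = -0.5810.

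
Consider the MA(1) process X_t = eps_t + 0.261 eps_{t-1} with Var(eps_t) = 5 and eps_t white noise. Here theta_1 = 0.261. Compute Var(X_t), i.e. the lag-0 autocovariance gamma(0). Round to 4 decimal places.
\gamma(0) = 5.3406

For an MA(q) process X_t = eps_t + sum_i theta_i eps_{t-i} with
Var(eps_t) = sigma^2, the variance is
  gamma(0) = sigma^2 * (1 + sum_i theta_i^2).
  sum_i theta_i^2 = (0.261)^2 = 0.068121.
  gamma(0) = 5 * (1 + 0.068121) = 5 * 1.068121 = 5.340605, which rounds to 5.3406.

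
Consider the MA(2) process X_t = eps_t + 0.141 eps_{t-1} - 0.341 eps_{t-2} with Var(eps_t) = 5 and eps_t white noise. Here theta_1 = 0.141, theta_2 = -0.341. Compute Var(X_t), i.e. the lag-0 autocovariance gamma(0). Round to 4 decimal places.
\gamma(0) = 5.6808

For an MA(q) process X_t = eps_t + sum_i theta_i eps_{t-i} with
Var(eps_t) = sigma^2, the variance is
  gamma(0) = sigma^2 * (1 + sum_i theta_i^2).
  sum_i theta_i^2 = (0.141)^2 + (-0.341)^2 = 0.019881 + 0.116281 = 0.136162.
  gamma(0) = 5 * (1 + 0.136162) = 5 * 1.136162 = 5.68081, which rounds to 5.6808.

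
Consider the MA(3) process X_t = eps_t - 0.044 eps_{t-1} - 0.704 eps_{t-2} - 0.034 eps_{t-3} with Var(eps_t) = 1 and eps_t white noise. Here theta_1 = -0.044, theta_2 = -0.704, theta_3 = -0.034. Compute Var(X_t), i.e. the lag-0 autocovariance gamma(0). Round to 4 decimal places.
\gamma(0) = 1.4987

For an MA(q) process X_t = eps_t + sum_i theta_i eps_{t-i} with
Var(eps_t) = sigma^2, the variance is
  gamma(0) = sigma^2 * (1 + sum_i theta_i^2).
  sum_i theta_i^2 = (-0.044)^2 + (-0.704)^2 + (-0.034)^2 = 0.001936 + 0.495616 + 0.001156 = 0.498708.
  gamma(0) = 1 * (1 + 0.498708) = 1 * 1.498708 = 1.498708, which rounds to 1.4987.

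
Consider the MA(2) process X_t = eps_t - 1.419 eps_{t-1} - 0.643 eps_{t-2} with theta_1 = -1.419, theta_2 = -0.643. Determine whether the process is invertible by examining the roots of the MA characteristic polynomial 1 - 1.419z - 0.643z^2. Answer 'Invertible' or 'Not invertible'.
\text{Not invertible}

The MA(q) characteristic polynomial is P(z) = 1 - 1.419z - 0.643z^2.
Invertibility requires all roots to lie outside the unit circle, i.e. |z| > 1 for every root.
Set 1 + (-1.419) z + (-0.643) z^2 = 0, i.e. a z^2 + b z + c = 0 with a = -0.643, b = -1.419, c = 1.
Discriminant D = b^2 - 4ac = (-1.419)^2 - 4*(-0.643)*1 = 2.013561 - (-2.572) = 4.585561.
D >= 0, so the roots are real: z = (-b +/- sqrt(D)) / (2a) = (1.419 +/- 2.141392) / (-1.286).
  z_1 = (1.419 + 2.141392) / (-1.286) = -2.7686,   |z_1| = 2.7686.
  z_2 = (1.419 - 2.141392) / (-1.286) = 0.5617,   |z_2| = 0.5617.
Moduli of all roots: 2.7686, 0.5617.
All moduli strictly greater than 1? No.
Verdict: Not invertible.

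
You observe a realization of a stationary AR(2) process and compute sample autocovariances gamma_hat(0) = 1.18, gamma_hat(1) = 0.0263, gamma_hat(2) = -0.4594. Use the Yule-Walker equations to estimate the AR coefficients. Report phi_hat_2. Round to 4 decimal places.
\hat\phi_{2} = -0.3900

The Yule-Walker equations for an AR(p) process read, in matrix form,
  Gamma_p phi = r_p,   with   (Gamma_p)_{ij} = gamma(|i - j|),
                       (r_p)_i = gamma(i),   i,j = 1..p.
Substitute the sample gammas (Toeplitz matrix and right-hand side of size 2):
  Gamma_p = [[1.18, 0.0263], [0.0263, 1.18]]
  r_p     = [0.0263, -0.4594]
Written out:
  1.18 phi_1 + 0.0263 phi_2 = 0.0263
  0.0263 phi_1 + 1.18 phi_2 = -0.4594
Solve by Cramer's rule:
  det = gamma(0)^2 - gamma(1)^2 = (1.18)^2 - (0.0263)^2 = 1.3924 - 0.00069169 = 1.39170831
  phi_hat_1 = [gamma(1) gamma(0) - gamma(1) gamma(2)] / det = [(0.0263)(1.18) - (0.0263)(-0.4594)] / 1.39170831 = 0.04311622 / 1.39170831 = 0.031
  phi_hat_2 = [gamma(0) gamma(2) - gamma(1)^2] / det = [(1.18)(-0.4594) - (0.0263)^2] / 1.39170831 = -0.54278369 / 1.39170831 = -0.39
So phi_hat = [0.0310, -0.3900].
Therefore phi_hat_2 = -0.3900.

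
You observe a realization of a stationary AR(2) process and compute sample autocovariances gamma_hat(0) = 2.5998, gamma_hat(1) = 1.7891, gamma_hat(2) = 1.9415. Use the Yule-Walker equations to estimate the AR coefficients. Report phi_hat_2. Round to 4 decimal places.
\hat\phi_{2} = 0.5190

The Yule-Walker equations for an AR(p) process read, in matrix form,
  Gamma_p phi = r_p,   with   (Gamma_p)_{ij} = gamma(|i - j|),
                       (r_p)_i = gamma(i),   i,j = 1..p.
Substitute the sample gammas (Toeplitz matrix and right-hand side of size 2):
  Gamma_p = [[2.5998, 1.7891], [1.7891, 2.5998]]
  r_p     = [1.7891, 1.9415]
Written out:
  2.5998 phi_1 + 1.7891 phi_2 = 1.7891
  1.7891 phi_1 + 2.5998 phi_2 = 1.9415
Solve by Cramer's rule:
  det = gamma(0)^2 - gamma(1)^2 = (2.5998)^2 - (1.7891)^2 = 6.75896004 - 3.20087881 = 3.55808123
  phi_hat_1 = [gamma(1) gamma(0) - gamma(1) gamma(2)] / det = [(1.7891)(2.5998) - (1.7891)(1.9415)] / 3.55808123 = 1.17776453 / 3.55808123 = 0.331
  phi_hat_2 = [gamma(0) gamma(2) - gamma(1)^2] / det = [(2.5998)(1.9415) - (1.7891)^2] / 3.55808123 = 1.84663289 / 3.55808123 = 0.519
So phi_hat = [0.3310, 0.5190].
Therefore phi_hat_2 = 0.5190.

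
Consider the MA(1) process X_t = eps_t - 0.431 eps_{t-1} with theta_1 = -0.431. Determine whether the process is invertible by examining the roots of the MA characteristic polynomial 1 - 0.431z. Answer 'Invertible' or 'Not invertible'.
\text{Invertible}

The MA(q) characteristic polynomial is P(z) = 1 - 0.431z.
Invertibility requires all roots to lie outside the unit circle, i.e. |z| > 1 for every root.
This is linear in z: 1 + (-0.431) z = 0  =>  z = -1/(-0.431) = 2.320186,  |z| = 2.320186.
Moduli of all roots: 2.3202.
All moduli strictly greater than 1? Yes.
Verdict: Invertible.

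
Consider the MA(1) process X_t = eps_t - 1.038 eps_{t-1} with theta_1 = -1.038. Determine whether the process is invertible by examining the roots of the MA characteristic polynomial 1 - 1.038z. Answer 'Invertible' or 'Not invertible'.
\text{Not invertible}

The MA(q) characteristic polynomial is P(z) = 1 - 1.038z.
Invertibility requires all roots to lie outside the unit circle, i.e. |z| > 1 for every root.
This is linear in z: 1 + (-1.038) z = 0  =>  z = -1/(-1.038) = 0.963391,  |z| = 0.963391.
Moduli of all roots: 0.9634.
All moduli strictly greater than 1? No.
Verdict: Not invertible.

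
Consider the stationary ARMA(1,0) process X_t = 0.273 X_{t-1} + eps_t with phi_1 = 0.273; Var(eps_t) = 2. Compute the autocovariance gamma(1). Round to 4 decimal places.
\gamma(1) = 0.5900

Multiply the model equation by X_{t-k} and take expectations. With theta_0 = psi_0 = 1 and psi_j the MA(infinity) weights, this gives
  gamma(k) - sum_i phi_i gamma(k-i) = c_k,
  c_k = sigma^2 * sum_{j=k..q} theta_j psi_{j-k}   (c_k = 0 for k > q),
using gamma(-m) = gamma(m).
Pure AR (q = 0): c_0 = sigma^2 = 2, c_k = 0 for k >= 1.
Equations for k = 0 and k = 1 (AR order 1):
  gamma(0) = phi_1 gamma(1) + c_0
  gamma(1) = phi_1 gamma(0) + c_1
Substituting the second into the first: gamma(0) (1 - phi_1^2) = c_0 + phi_1 c_1, so
  gamma(0) = c_0 / (1 - phi_1^2) = 2 / (1 - (0.273)^2) = 2 / 0.925471 = 2.161062.
  gamma(1) = phi_1 gamma(0) = (0.273)(2.161062) = 0.58997.
Therefore gamma(1) = 0.5900 (to 4 decimal places).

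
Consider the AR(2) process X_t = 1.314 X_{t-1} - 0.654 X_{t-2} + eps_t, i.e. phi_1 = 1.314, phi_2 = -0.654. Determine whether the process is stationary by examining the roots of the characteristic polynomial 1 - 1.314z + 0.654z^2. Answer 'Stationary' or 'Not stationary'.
\text{Stationary}

The AR(p) characteristic polynomial is P(z) = 1 - 1.314z + 0.654z^2.
Stationarity requires all roots to lie outside the unit circle, i.e. |z| > 1 for every root.
Set 1 + (-1.314) z + (0.654) z^2 = 0, i.e. a z^2 + b z + c = 0 with a = 0.654, b = -1.314, c = 1.
Discriminant D = b^2 - 4ac = (-1.314)^2 - 4*(0.654)*1 = 1.726596 - (2.616) = -0.889404.
D < 0, so the roots are the complex-conjugate pair z = (-b +/- i sqrt(-D)) / (2a) = 1.0046 +/- 0.721i.
For a conjugate pair |z|^2 = z * conj(z) = (product of roots) = c/a = 1/(0.654) = 1.529052, so |z| = sqrt(1.529052) = 1.2365 for both roots.
Moduli of all roots: 1.2365, 1.2365.
All moduli strictly greater than 1? Yes.
Verdict: Stationary.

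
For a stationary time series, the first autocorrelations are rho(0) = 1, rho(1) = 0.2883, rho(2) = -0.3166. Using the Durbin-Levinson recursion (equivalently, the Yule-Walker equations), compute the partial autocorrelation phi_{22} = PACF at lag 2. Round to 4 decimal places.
\phi_{22} = -0.4360

The PACF at lag k is phi_{kk}, the last component of the solution
to the Yule-Walker system G_k phi = r_k where
  (G_k)_{ij} = rho(|i - j|), (r_k)_i = rho(i), i,j = 1..k.
Equivalently, Durbin-Levinson gives phi_{kk} iteratively:
  phi_{11} = rho(1)
  phi_{kk} = [rho(k) - sum_{j=1..k-1} phi_{k-1,j} rho(k-j)]
            / [1 - sum_{j=1..k-1} phi_{k-1,j} rho(j)],
  phi_{k,j} = phi_{k-1,j} - phi_{kk} phi_{k-1,k-j},  j = 1..k-1.
Step k = 1:
  phi_11 = rho(1) = 0.2883.
Step k = 2:
  phi_22 = [rho(2) - phi_11 rho(1)] / [1 - phi_11 rho(1)] = [-0.3166 - (0.2883)(0.2883)] / [1 - (0.2883)(0.2883)]
         = -0.39971689 / 0.91688311 = -0.436.
Therefore phi_{22} = -0.4360.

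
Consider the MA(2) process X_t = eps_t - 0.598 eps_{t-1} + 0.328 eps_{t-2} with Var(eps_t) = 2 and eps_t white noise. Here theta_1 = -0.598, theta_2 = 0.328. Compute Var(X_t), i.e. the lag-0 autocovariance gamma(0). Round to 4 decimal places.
\gamma(0) = 2.9304

For an MA(q) process X_t = eps_t + sum_i theta_i eps_{t-i} with
Var(eps_t) = sigma^2, the variance is
  gamma(0) = sigma^2 * (1 + sum_i theta_i^2).
  sum_i theta_i^2 = (-0.598)^2 + (0.328)^2 = 0.357604 + 0.107584 = 0.465188.
  gamma(0) = 2 * (1 + 0.465188) = 2 * 1.465188 = 2.930376, which rounds to 2.9304.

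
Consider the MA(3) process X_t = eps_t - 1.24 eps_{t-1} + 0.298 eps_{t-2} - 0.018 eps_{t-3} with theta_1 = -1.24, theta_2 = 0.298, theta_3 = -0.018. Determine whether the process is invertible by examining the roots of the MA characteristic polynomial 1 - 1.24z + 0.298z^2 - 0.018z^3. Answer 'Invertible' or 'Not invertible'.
\text{Invertible}

The MA(q) characteristic polynomial is P(z) = 1 - 1.24z + 0.298z^2 - 0.018z^3.
Invertibility requires all roots to lie outside the unit circle, i.e. |z| > 1 for every root.
Degree 3: look for a simple real root z0 first, then factor out (1 - z/z0) and solve the remaining quadratic.
Testing z0 = 5: P(5) = 1 + (-1.24)(5) + (0.298)(5)^2 + (-0.018)(5)^3
  = 1 + (-6.2) + (7.45) + (-2.25) = 0.  So z_0 = 5 is a root, |z_0| = 5.
Divide out the factor (1 - 0.2 z) = (1 - z/z0) (since 1/z0 = 0.2):
  P(z) = (1 - 0.2 z)(1 + (-1.04) z + (0.09) z^2)
  [check: z-coef -1.04 - (0.2) = -1.24; z^2-coef 0.09 - (0.2)(-1.04) = 0.298; z^3-coef -(0.2)(0.09) = -0.018.]
Remaining roots from the quadratic factor 1 + (-1.04) z + (0.09) z^2:
  Set 1 + (-1.04) z + (0.09) z^2 = 0, i.e. a z^2 + b z + c = 0 with a = 0.09, b = -1.04, c = 1.
  Discriminant D = b^2 - 4ac = (-1.04)^2 - 4*(0.09)*1 = 1.0816 - (0.36) = 0.7216.
  D >= 0, so the roots are real: z = (-b +/- sqrt(D)) / (2a) = (1.04 +/- 0.84947) / (0.18).
    z_1 = (1.04 + 0.84947) / (0.18) = 10.4971,   |z_1| = 10.4971.
    z_2 = (1.04 - 0.84947) / (0.18) = 1.0585,   |z_2| = 1.0585.
Moduli of all roots: 5.0000, 10.4971, 1.0585.
All moduli strictly greater than 1? Yes.
Verdict: Invertible.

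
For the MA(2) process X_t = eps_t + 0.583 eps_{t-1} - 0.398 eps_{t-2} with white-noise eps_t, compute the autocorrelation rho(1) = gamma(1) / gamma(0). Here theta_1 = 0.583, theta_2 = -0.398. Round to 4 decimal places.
\rho(1) = 0.2342

For an MA(q) process with theta_0 = 1, the autocovariance is
  gamma(k) = sigma^2 * sum_{i=0..q-k} theta_i * theta_{i+k},
and rho(k) = gamma(k) / gamma(0). Sigma^2 cancels.
  numerator   = (1)*(0.583) + (0.583)*(-0.398) = 0.350966.
  denominator = (1)^2 + (0.583)^2 + (-0.398)^2 = 1.498293.
  rho(1) = 0.350966 / 1.498293 = 0.2342.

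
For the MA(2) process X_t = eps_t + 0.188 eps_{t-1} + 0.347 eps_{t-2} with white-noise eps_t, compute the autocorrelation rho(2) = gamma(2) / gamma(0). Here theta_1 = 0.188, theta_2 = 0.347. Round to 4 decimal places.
\rho(2) = 0.3002

For an MA(q) process with theta_0 = 1, the autocovariance is
  gamma(k) = sigma^2 * sum_{i=0..q-k} theta_i * theta_{i+k},
and rho(k) = gamma(k) / gamma(0). Sigma^2 cancels.
  numerator   = (1)*(0.347) = 0.347.
  denominator = (1)^2 + (0.188)^2 + (0.347)^2 = 1.155753.
  rho(2) = 0.347 / 1.155753 = 0.3002.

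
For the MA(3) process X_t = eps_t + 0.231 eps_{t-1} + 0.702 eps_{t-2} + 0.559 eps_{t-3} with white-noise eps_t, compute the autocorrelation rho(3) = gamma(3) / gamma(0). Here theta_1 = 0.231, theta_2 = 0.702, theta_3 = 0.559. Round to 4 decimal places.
\rho(3) = 0.3008

For an MA(q) process with theta_0 = 1, the autocovariance is
  gamma(k) = sigma^2 * sum_{i=0..q-k} theta_i * theta_{i+k},
and rho(k) = gamma(k) / gamma(0). Sigma^2 cancels.
  numerator   = (1)*(0.559) = 0.559.
  denominator = (1)^2 + (0.231)^2 + (0.702)^2 + (0.559)^2 = 1.858646.
  rho(3) = 0.559 / 1.858646 = 0.3008.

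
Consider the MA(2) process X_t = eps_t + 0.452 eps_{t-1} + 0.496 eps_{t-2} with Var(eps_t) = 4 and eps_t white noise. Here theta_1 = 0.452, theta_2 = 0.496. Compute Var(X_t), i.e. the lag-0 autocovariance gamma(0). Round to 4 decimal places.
\gamma(0) = 5.8013

For an MA(q) process X_t = eps_t + sum_i theta_i eps_{t-i} with
Var(eps_t) = sigma^2, the variance is
  gamma(0) = sigma^2 * (1 + sum_i theta_i^2).
  sum_i theta_i^2 = (0.452)^2 + (0.496)^2 = 0.204304 + 0.246016 = 0.45032.
  gamma(0) = 4 * (1 + 0.45032) = 4 * 1.45032 = 5.80128, which rounds to 5.8013.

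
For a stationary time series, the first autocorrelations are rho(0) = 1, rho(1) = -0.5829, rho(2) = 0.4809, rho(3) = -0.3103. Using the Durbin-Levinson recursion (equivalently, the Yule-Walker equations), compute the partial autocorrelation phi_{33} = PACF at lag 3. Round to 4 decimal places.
\phi_{33} = 0.0551

The PACF at lag k is phi_{kk}, the last component of the solution
to the Yule-Walker system G_k phi = r_k where
  (G_k)_{ij} = rho(|i - j|), (r_k)_i = rho(i), i,j = 1..k.
Equivalently, Durbin-Levinson gives phi_{kk} iteratively:
  phi_{11} = rho(1)
  phi_{kk} = [rho(k) - sum_{j=1..k-1} phi_{k-1,j} rho(k-j)]
            / [1 - sum_{j=1..k-1} phi_{k-1,j} rho(j)],
  phi_{k,j} = phi_{k-1,j} - phi_{kk} phi_{k-1,k-j},  j = 1..k-1.
Step k = 1:
  phi_11 = rho(1) = -0.5829.
Step k = 2:
  phi_22 = [rho(2) - phi_11 rho(1)] / [1 - phi_11 rho(1)] = [0.4809 - (-0.5829)(-0.5829)] / [1 - (-0.5829)(-0.5829)]
         = 0.14112759 / 0.66022759 = 0.213756.
  Update: phi_21 = phi_11 - phi_22 phi_11 = -0.5829 - (0.213756)(-0.5829) = -0.458302.
Step k = 3:
  phi_33 = [rho(3) - phi_21 rho(2) - phi_22 rho(1)] / [1 - phi_21 rho(1) - phi_22 rho(2)]
    numerator   = -0.3103 - (-0.458302)(0.4809) - (0.213756)(-0.5829) = 0.03469562
    denominator = 1 - (-0.458302)(-0.5829) - (0.213756)(0.4809) = 0.63006072
  phi_33 = 0.03469562 / 0.63006072 = 0.0551.
Therefore phi_{33} = 0.0551.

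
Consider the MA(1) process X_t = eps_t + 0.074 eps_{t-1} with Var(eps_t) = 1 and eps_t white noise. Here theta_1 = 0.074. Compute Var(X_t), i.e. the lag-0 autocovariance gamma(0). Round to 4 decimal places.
\gamma(0) = 1.0055

For an MA(q) process X_t = eps_t + sum_i theta_i eps_{t-i} with
Var(eps_t) = sigma^2, the variance is
  gamma(0) = sigma^2 * (1 + sum_i theta_i^2).
  sum_i theta_i^2 = (0.074)^2 = 0.005476.
  gamma(0) = 1 * (1 + 0.005476) = 1 * 1.005476 = 1.005476, which rounds to 1.0055.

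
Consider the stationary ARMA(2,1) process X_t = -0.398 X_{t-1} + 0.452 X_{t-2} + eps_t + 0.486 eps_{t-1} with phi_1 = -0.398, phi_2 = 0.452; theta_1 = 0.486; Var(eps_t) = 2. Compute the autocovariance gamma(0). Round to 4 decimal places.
\gamma(0) = 2.8206

Multiply the model equation by X_{t-k} and take expectations. With theta_0 = psi_0 = 1 and psi_j the MA(infinity) weights, this gives
  gamma(k) - sum_i phi_i gamma(k-i) = c_k,
  c_k = sigma^2 * sum_{j=k..q} theta_j psi_{j-k}   (c_k = 0 for k > q),
using gamma(-m) = gamma(m).
psi-weights needed (psi_j = theta_j + sum_i phi_i psi_{j-i}):
  psi_1 = theta_1 + phi_1 = 0.486 + (-0.398) = 0.088
Right-hand sides:
  c_0 = sigma^2 (1 + theta_1 psi_1) = 2 * (1 + (0.486)(0.088)) = 2 * 1.042768 = 2.085536
  c_1 = sigma^2 theta_1 = 2 * (0.486) = 0.972
  c_2 = 0
Equations for k = 0, 1, 2 (AR order 2, c_2 = 0):
  (E0) gamma(0) = phi_1 gamma(1) + phi_2 gamma(2) + c_0
  (E1) gamma(1) = phi_1 gamma(0) + phi_2 gamma(1) + c_1
  (E2) gamma(2) = phi_1 gamma(1) + phi_2 gamma(0)
From (E1): gamma(1) = A gamma(0) + B with
  A = phi_1 / (1 - phi_2) = -0.398 / 0.548 = -0.726277,   B = c_1 / (1 - phi_2) = 0.972 / 0.548 = 1.773723.
Insert (E2) into (E0): gamma(0) (1 - phi_2^2) = phi_1 (1 + phi_2) gamma(1) + c_0.
  phi_1 (1 + phi_2) = (-0.398)(1.452) = -0.577896,   1 - phi_2^2 = 0.795696.
Replace gamma(1) by A gamma(0) + B and collect gamma(0):
  gamma(0) [0.795696 - (-0.577896)(-0.726277)] = (-0.577896)(1.773723) + 2.085536
  gamma(0) * 0.375983 = 1.060509
  gamma(0) = 1.060509 / 0.375983 = 2.820628.
Therefore gamma(0) = 2.8206 (to 4 decimal places).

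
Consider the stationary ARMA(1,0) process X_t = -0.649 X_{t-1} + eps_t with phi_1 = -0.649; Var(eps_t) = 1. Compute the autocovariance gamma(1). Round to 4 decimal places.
\gamma(1) = -1.1213

Multiply the model equation by X_{t-k} and take expectations. With theta_0 = psi_0 = 1 and psi_j the MA(infinity) weights, this gives
  gamma(k) - sum_i phi_i gamma(k-i) = c_k,
  c_k = sigma^2 * sum_{j=k..q} theta_j psi_{j-k}   (c_k = 0 for k > q),
using gamma(-m) = gamma(m).
Pure AR (q = 0): c_0 = sigma^2 = 1, c_k = 0 for k >= 1.
Equations for k = 0 and k = 1 (AR order 1):
  gamma(0) = phi_1 gamma(1) + c_0
  gamma(1) = phi_1 gamma(0) + c_1
Substituting the second into the first: gamma(0) (1 - phi_1^2) = c_0 + phi_1 c_1, so
  gamma(0) = c_0 / (1 - phi_1^2) = 1 / (1 - (-0.649)^2) = 1 / 0.578799 = 1.727715.
  gamma(1) = phi_1 gamma(0) = (-0.649)(1.727715) = -1.121287.
Therefore gamma(1) = -1.1213 (to 4 decimal places).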